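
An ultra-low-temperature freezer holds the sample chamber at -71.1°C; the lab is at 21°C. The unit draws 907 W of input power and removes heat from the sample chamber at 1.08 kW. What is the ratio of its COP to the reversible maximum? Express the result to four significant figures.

0.5428

Converting, Q̇_C = 1.080 kW = 1080 W, so COP_actual = Q̇_C/Ẇ = 1080/907.0 = 1.191.
In absolute terms T_C = 202.05 K and T_H = 294.15 K, so ΔT = 92.10 K.
COP_Carnot = T_C/ΔT = 202.05/92.10 = 2.194.
η_II = COP_actual/COP_Carnot = 1.191/2.194 = 0.5428.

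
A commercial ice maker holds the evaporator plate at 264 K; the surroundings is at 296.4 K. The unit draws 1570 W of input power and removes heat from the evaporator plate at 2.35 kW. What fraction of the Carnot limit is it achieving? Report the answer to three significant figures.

0.184

Converting, Q̇_C = 2.350 kW = 2350 W, so COP_actual = Q̇_C/Ẇ = 2350/1570 = 1.497.
The reservoir spacing is ΔT = 296.4 − 264 = 32.40 K.
COP_Carnot = T_C/ΔT = 264.00/32.40 = 8.148.
η_II = COP_actual/COP_Carnot = 1.497/8.148 = 0.1837.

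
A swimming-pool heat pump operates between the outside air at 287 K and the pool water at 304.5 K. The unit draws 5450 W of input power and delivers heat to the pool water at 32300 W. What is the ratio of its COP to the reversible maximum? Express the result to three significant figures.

COP_actual = Q̇_H/Ẇ = 32300/5450 = 5.927.
The reservoir spacing is ΔT = 304.5 − 287 = 17.50 K.
COP_Carnot = T_H/ΔT = 304.50/17.50 = 17.40.
η_II = COP_actual/COP_Carnot = 5.927/17.40 = 0.3406.

0.341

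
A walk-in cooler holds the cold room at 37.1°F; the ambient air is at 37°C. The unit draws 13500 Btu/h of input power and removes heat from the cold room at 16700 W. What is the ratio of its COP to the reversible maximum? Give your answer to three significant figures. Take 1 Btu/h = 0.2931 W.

Converting, Q̇_C = 16700 W = 56980 Btu/h, so COP_actual = Q̇_C/Ẇ = 56980/13500 = 4.221.
In absolute terms T_C = 275.98 K and T_H = 310.15 K, so ΔT = 34.17 K.
COP_Carnot = T_C/ΔT = 275.98/34.17 = 8.078.
η_II = COP_actual/COP_Carnot = 4.221/8.078 = 0.5225.

0.523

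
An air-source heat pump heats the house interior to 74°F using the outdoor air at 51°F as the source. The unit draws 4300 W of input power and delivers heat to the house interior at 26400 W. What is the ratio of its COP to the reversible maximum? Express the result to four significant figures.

0.2646

COP_actual = Q̇_H/Ẇ = 26400/4300 = 6.140.
In absolute terms T_C = 283.71 K and T_H = 296.48 K, so ΔT = 12.78 K.
COP_Carnot = T_H/ΔT = 296.48/12.78 = 23.20.
η_II = COP_actual/COP_Carnot = 6.140/23.20 = 0.2646.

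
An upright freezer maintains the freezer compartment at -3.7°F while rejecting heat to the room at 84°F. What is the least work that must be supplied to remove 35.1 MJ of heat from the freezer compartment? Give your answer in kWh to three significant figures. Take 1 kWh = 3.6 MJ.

In absolute terms T_C = 253.32 K and T_H = 302.04 K, so ΔT = 48.72 K.
The reversible limit is COP_R = T_C/ΔT = 5.199, so W_min = Q_C/COP = Q_C·ΔT/T_C.
W_min = 35.10 × 48.72/253.32 = 6.751 MJ = 1.875 kWh.

1.88 kWh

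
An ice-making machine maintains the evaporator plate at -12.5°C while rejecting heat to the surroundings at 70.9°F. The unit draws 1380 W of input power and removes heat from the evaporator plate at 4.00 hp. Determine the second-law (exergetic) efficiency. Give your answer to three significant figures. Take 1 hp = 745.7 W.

0.283

Converting, Q̇_C = 4.000 hp = 2983 W, so COP_actual = Q̇_C/Ẇ = 2983/1380 = 2.161.
In absolute terms T_C = 260.65 K and T_H = 294.76 K, so ΔT = 34.11 K.
COP_Carnot = T_C/ΔT = 260.65/34.11 = 7.641.
η_II = COP_actual/COP_Carnot = 2.161/7.641 = 0.2829.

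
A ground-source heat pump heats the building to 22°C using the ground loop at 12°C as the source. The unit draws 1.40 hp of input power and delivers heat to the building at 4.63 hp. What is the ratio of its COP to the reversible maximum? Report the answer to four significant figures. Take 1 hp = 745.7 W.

0.1120

COP_actual = Q̇_H/Ẇ = 4.630/1.400 = 3.307.
In absolute terms T_C = 285.15 K and T_H = 295.15 K, so ΔT = 10.00 K.
COP_Carnot = T_H/ΔT = 295.15/10.00 = 29.52.
η_II = COP_actual/COP_Carnot = 3.307/29.52 = 0.1120.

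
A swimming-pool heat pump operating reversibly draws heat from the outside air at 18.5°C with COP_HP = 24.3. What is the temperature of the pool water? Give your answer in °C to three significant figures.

31.0 °C

COP_HP = T_H/(T_H − T_C) rearranges to T_H = COP·T_C/(COP − 1).
With T_C = 291.65 K, T_H = 24.3 × 291.65/23.30 = 304.17 K.
Converting, 304.17 K = 31.02°C.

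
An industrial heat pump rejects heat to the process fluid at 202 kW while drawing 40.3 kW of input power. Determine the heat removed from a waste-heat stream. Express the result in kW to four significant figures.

161.7 kW

For a cyclic device the first law requires Q̇_H = Q̇_C + Ẇ.
Q̇_C = Q̇_H − Ẇ = 161.7 kW.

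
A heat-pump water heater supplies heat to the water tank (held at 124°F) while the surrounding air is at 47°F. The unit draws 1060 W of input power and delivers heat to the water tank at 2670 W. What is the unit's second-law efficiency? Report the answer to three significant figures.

COP_actual = Q̇_H/Ẇ = 2670/1060 = 2.519.
In absolute terms T_C = 281.48 K and T_H = 324.26 K, so ΔT = 42.78 K.
COP_Carnot = T_H/ΔT = 324.26/42.78 = 7.580.
η_II = COP_actual/COP_Carnot = 2.519/7.580 = 0.3323.

0.332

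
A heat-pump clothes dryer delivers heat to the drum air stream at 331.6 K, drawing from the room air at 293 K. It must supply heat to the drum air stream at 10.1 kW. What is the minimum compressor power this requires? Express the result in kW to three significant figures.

1.18 kW

The reservoir spacing is ΔT = 331.6 − 293 = 38.60 K.
COP_Carnot = T_H/ΔT = 331.60/38.60 = 8.591.
Ẇ_min = Q̇/COP_Carnot = 10.10/8.591 = 1.176 kW.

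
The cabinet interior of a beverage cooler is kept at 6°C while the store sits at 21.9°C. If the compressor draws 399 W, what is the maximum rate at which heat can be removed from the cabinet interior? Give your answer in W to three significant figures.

In absolute terms T_C = 279.15 K and T_H = 295.05 K, so ΔT = 15.90 K.
COP_Carnot = T_C/ΔT = 279.15/15.90 = 17.56.
Q̇_max = COP_Carnot × Ẇ = 17.56 × 399.0 W = 7005 W.

7010 W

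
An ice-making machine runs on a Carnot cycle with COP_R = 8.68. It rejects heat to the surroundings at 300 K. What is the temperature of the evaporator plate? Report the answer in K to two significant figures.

For a Carnot refrigerator COP_R = T_C/(T_H − T_C), so T_C = COP·T_H/(1 + COP).
With T_H = 300.00 K, T_C = 8.68 × 300.00/9.680 = 269.01 K.

270 K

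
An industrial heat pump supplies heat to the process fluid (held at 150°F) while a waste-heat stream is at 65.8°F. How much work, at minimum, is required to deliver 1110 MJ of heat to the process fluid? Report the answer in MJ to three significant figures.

In absolute terms T_C = 291.93 K and T_H = 338.71 K, so ΔT = 46.78 K.
The reversible limit is COP_HP = T_H/ΔT = 7.241, so W_min = Q_H/COP = Q_H·ΔT/T_H.
W_min = 1110 × 46.78/338.71 = 153.3 MJ.

153 MJ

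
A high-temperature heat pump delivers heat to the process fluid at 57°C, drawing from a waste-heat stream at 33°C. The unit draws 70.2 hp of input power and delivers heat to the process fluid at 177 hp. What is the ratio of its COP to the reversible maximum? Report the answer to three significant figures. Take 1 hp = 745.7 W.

COP_actual = Q̇_H/Ẇ = 177.0/70.20 = 2.521.
In absolute terms T_C = 306.15 K and T_H = 330.15 K, so ΔT = 24.00 K.
COP_Carnot = T_H/ΔT = 330.15/24.00 = 13.76.
η_II = COP_actual/COP_Carnot = 2.521/13.76 = 0.1833.

0.183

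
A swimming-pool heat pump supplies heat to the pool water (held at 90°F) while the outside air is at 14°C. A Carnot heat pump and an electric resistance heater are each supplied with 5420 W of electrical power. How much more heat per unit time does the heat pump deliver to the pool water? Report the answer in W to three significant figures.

In absolute terms T_C = 287.15 K and T_H = 305.37 K, so ΔT = 18.22 K.
COP_Carnot = T_H/ΔT = 305.37/18.22 = 16.76.
The heat pump delivers Q̇_H = COP × Ẇ = 90830 W; the resistance heater delivers Ẇ = 5420 W.
Extra = (COP − 1)·Ẇ = 85410 W.

85400 W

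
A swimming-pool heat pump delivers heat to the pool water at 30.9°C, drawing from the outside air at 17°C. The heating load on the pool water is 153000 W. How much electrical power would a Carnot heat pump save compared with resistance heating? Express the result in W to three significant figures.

146000 W

In absolute terms T_C = 290.15 K and T_H = 304.05 K, so ΔT = 13.90 K.
COP_Carnot = T_H/ΔT = 304.05/13.90 = 21.87.
Resistance heating needs Ẇ_res = Q̇_H = 153000 W; the reversible heat pump needs only Ẇ_hp = Q̇_H/COP = 6995 W.
Saving = 153000 − 6995 = 146000 W.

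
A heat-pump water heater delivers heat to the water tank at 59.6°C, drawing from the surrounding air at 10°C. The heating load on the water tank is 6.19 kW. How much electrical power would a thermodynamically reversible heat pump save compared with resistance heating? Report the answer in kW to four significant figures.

5.267 kW

In absolute terms T_C = 283.15 K and T_H = 332.75 K, so ΔT = 49.60 K.
COP_Carnot = T_H/ΔT = 332.75/49.60 = 6.709.
Resistance heating needs Ẇ_res = Q̇_H = 6.190 kW; the reversible heat pump needs only Ẇ_hp = Q̇_H/COP = 0.9227 kW.
Saving = 6.190 − 0.9227 = 5.267 kW.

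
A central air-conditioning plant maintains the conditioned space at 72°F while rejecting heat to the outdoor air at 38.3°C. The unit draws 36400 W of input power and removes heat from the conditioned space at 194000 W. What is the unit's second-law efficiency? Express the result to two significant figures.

0.29

COP_actual = Q̇_C/Ẇ = 194000/36400 = 5.330.
In absolute terms T_C = 295.37 K and T_H = 311.45 K, so ΔT = 16.08 K.
COP_Carnot = T_C/ΔT = 295.37/16.08 = 18.37.
η_II = COP_actual/COP_Carnot = 5.330/18.37 = 0.2901.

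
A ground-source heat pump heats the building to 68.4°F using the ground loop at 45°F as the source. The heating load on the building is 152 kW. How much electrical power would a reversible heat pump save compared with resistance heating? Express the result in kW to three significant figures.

145 kW

In absolute terms T_C = 280.37 K and T_H = 293.37 K, so ΔT = 13.00 K.
COP_Carnot = T_H/ΔT = 293.37/13.00 = 22.57.
Resistance heating needs Ẇ_res = Q̇_H = 152.0 kW; the reversible heat pump needs only Ẇ_hp = Q̇_H/COP = 6.735 kW.
Saving = 152.0 − 6.735 = 145.3 kW.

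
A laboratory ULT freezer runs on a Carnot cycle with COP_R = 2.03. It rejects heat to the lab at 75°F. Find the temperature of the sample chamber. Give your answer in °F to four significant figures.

-101.5 °F

For a Carnot refrigerator COP_R = T_C/(T_H − T_C), so T_C = COP·T_H/(1 + COP).
With T_H = 297.04 K, T_C = 2.03 × 297.04/3.030 = 199.01 K.
Converting, 199.01 K = -101.46°F.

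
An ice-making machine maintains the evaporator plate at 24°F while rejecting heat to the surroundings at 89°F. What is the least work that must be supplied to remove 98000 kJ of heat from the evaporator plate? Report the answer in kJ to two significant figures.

In absolute terms T_C = 268.71 K and T_H = 304.82 K, so ΔT = 36.11 K.
The reversible limit is COP_R = T_C/ΔT = 7.441, so W_min = Q_C/COP = Q_C·ΔT/T_C.
W_min = 98000 × 36.11/268.71 = 13170 kJ.

13000 kJ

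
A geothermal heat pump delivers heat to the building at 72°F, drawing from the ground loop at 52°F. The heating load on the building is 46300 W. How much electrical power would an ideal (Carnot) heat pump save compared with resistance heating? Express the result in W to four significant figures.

In absolute terms T_C = 284.26 K and T_H = 295.37 K, so ΔT = 11.11 K.
COP_Carnot = T_H/ΔT = 295.37/11.11 = 26.58.
Resistance heating needs Ẇ_res = Q̇_H = 46300 W; the reversible heat pump needs only Ẇ_hp = Q̇_H/COP = 1742 W.
Saving = 46300 − 1742 = 44560 W.

44560 W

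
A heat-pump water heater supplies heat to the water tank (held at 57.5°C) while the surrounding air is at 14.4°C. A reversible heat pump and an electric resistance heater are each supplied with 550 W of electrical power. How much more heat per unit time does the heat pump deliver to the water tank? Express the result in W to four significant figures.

In absolute terms T_C = 287.55 K and T_H = 330.65 K, so ΔT = 43.10 K.
COP_Carnot = T_H/ΔT = 330.65/43.10 = 7.672.
The heat pump delivers Q̇_H = COP × Ẇ = 4219 W; the resistance heater delivers Ẇ = 550.0 W.
Extra = (COP − 1)·Ẇ = 3669 W.

3669 W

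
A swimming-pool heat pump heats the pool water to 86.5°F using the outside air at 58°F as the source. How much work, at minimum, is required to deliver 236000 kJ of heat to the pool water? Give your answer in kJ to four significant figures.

In absolute terms T_C = 287.59 K and T_H = 303.43 K, so ΔT = 15.83 K.
The reversible limit is COP_HP = T_H/ΔT = 19.16, so W_min = Q_H/COP = Q_H·ΔT/T_H.
W_min = 236000 × 15.83/303.43 = 12310 kJ.

12310 kJ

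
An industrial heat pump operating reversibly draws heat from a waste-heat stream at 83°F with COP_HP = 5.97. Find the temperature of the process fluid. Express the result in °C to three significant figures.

COP_HP = T_H/(T_H − T_C) rearranges to T_H = COP·T_C/(COP − 1).
With T_C = 301.48 K, T_H = 5.97 × 301.48/4.970 = 362.14 K.
Converting, 362.14 K = 88.99°C.

89.0 °C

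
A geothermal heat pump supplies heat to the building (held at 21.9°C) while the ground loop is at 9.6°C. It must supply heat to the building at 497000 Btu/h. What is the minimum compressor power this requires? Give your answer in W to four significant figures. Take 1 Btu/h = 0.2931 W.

6073 W

In absolute terms T_C = 282.75 K and T_H = 295.05 K, so ΔT = 12.30 K.
COP_Carnot = T_H/ΔT = 295.05/12.30 = 23.99.
Ẇ_min = Q̇/COP_Carnot = 497000/23.99 = 20720 Btu/h = 6073 W.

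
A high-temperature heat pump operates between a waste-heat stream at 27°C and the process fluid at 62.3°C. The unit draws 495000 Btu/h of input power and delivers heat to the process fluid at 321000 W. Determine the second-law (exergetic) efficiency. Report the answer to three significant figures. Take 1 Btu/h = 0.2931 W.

0.233

Converting, Q̇_H = 321000 W = 1095000 Btu/h, so COP_actual = Q̇_H/Ẇ = 1095000/495000 = 2.213.
In absolute terms T_C = 300.15 K and T_H = 335.45 K, so ΔT = 35.30 K.
COP_Carnot = T_H/ΔT = 335.45/35.30 = 9.503.
η_II = COP_actual/COP_Carnot = 2.213/9.503 = 0.2328.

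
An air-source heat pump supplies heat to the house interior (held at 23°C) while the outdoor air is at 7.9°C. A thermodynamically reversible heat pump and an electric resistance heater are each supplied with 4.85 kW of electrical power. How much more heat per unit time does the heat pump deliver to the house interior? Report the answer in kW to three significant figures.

In absolute terms T_C = 281.05 K and T_H = 296.15 K, so ΔT = 15.10 K.
COP_Carnot = T_H/ΔT = 296.15/15.10 = 19.61.
The heat pump delivers Q̇_H = COP × Ẇ = 95.12 kW; the resistance heater delivers Ẇ = 4.850 kW.
Extra = (COP − 1)·Ẇ = 90.27 kW.

90.3 kW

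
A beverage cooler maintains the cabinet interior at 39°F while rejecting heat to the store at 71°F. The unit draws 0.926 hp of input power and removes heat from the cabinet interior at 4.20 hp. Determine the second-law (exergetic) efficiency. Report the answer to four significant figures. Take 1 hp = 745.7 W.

COP_actual = Q̇_C/Ẇ = 4.200/0.9260 = 4.536.
In absolute terms T_C = 277.04 K and T_H = 294.82 K, so ΔT = 17.78 K.
COP_Carnot = T_C/ΔT = 277.04/17.78 = 15.58.
η_II = COP_actual/COP_Carnot = 4.536/15.58 = 0.2911.

0.2911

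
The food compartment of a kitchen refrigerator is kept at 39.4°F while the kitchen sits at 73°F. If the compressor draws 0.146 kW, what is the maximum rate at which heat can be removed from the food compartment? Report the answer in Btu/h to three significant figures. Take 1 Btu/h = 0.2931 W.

7400 Btu/h

In absolute terms T_C = 277.26 K and T_H = 295.93 K, so ΔT = 18.67 K.
COP_Carnot = T_C/ΔT = 277.26/18.67 = 14.85.
Q̇_max = COP_Carnot × Ẇ = 14.85 × 0.1460 kW = 2.169 kW = 7399 Btu/h.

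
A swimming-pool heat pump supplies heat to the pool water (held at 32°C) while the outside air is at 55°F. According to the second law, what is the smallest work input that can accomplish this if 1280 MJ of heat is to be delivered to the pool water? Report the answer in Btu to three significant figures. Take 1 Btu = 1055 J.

76400 Btu

In absolute terms T_C = 285.93 K and T_H = 305.15 K, so ΔT = 19.22 K.
The reversible limit is COP_HP = T_H/ΔT = 15.87, so W_min = Q_H/COP = Q_H·ΔT/T_H.
W_min = 1280 × 19.22/305.15 = 80.63 MJ = 76430 Btu.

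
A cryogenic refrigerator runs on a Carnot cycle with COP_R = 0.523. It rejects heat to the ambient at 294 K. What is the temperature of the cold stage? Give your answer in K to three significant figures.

For a Carnot refrigerator COP_R = T_C/(T_H − T_C), so T_C = COP·T_H/(1 + COP).
With T_H = 294.00 K, T_C = 0.523 × 294.00/1.523 = 100.96 K.

101 K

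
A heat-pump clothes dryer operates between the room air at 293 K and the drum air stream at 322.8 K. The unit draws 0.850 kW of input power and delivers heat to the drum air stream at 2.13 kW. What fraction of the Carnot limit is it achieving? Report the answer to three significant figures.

0.231

COP_actual = Q̇_H/Ẇ = 2.130/0.8500 = 2.506.
The reservoir spacing is ΔT = 322.8 − 293 = 29.80 K.
COP_Carnot = T_H/ΔT = 322.80/29.80 = 10.83.
η_II = COP_actual/COP_Carnot = 2.506/10.83 = 0.2313.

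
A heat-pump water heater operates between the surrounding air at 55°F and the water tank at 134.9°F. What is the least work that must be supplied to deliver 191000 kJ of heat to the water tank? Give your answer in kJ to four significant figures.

In absolute terms T_C = 285.93 K and T_H = 330.32 K, so ΔT = 44.39 K.
The reversible limit is COP_HP = T_H/ΔT = 7.441, so W_min = Q_H/COP = Q_H·ΔT/T_H.
W_min = 191000 × 44.39/330.32 = 25670 kJ.

25670 kJ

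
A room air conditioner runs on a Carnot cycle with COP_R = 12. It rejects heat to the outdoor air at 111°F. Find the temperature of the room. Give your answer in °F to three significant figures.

67.1 °F

For a Carnot refrigerator COP_R = T_C/(T_H − T_C), so T_C = COP·T_H/(1 + COP).
With T_H = 317.04 K, T_C = 12 × 317.04/13.00 = 292.65 K.
Converting, 292.65 K = 67.10°F.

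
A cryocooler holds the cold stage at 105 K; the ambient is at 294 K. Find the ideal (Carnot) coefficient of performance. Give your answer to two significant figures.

0.56

The reservoir spacing is ΔT = 294 − 105 = 189.0 K.
For a reversible cycle, COP_Carnot = T_C/ΔT = 105.00/189.0 = 0.5556.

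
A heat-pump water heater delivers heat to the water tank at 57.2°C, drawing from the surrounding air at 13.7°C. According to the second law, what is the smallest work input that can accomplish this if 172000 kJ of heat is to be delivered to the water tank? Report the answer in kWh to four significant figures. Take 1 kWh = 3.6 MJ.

6.291 kWh

In absolute terms T_C = 286.85 K and T_H = 330.35 K, so ΔT = 43.50 K.
The reversible limit is COP_HP = T_H/ΔT = 7.594, so W_min = Q_H/COP = Q_H·ΔT/T_H.
W_min = 172000 × 43.50/330.35 = 22650 kJ = 6.291 kWh.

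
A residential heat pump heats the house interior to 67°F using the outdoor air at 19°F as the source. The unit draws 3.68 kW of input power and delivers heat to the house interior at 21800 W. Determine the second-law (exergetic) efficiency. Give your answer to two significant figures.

0.54

Converting, Q̇_H = 21800 W = 21.80 kW, so COP_actual = Q̇_H/Ẇ = 21.80/3.680 = 5.924.
In absolute terms T_C = 265.93 K and T_H = 292.59 K, so ΔT = 26.67 K.
COP_Carnot = T_H/ΔT = 292.59/26.67 = 10.97.
η_II = COP_actual/COP_Carnot = 5.924/10.97 = 0.5399.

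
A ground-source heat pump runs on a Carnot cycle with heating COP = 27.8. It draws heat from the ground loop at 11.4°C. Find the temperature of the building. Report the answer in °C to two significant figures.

COP_HP = T_H/(T_H − T_C) rearranges to T_H = COP·T_C/(COP − 1).
With T_C = 284.55 K, T_H = 27.8 × 284.55/26.80 = 295.17 K.
Converting, 295.17 K = 22.02°C.

22 °C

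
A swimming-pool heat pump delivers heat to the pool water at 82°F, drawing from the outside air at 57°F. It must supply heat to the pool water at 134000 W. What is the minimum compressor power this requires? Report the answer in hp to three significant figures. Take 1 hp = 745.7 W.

In absolute terms T_C = 287.04 K and T_H = 300.93 K, so ΔT = 13.89 K.
COP_Carnot = T_H/ΔT = 300.93/13.89 = 21.67.
Ẇ_min = Q̇/COP_Carnot = 134000/21.67 = 6185 W = 8.294 hp.

8.29 hp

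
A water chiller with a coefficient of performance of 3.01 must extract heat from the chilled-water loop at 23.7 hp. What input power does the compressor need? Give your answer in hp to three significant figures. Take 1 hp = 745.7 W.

Ẇ = Q̇_C/COP = 23.70/3.01 = 7.874 hp.

7.87 hp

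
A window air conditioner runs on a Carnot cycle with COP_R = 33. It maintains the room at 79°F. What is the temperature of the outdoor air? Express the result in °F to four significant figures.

COP_R = T_C/(T_H − T_C) gives T_H − T_C = T_C/COP.
With T_C = 299.26 K, T_H = 299.26 × (1 + 1/33) = 308.33 K.
Converting, 308.33 K = 95.32°F.

95.32 °F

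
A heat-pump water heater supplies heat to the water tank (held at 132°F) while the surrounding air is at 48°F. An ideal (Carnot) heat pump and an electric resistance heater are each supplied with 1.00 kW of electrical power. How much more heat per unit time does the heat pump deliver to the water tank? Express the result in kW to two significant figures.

In absolute terms T_C = 282.04 K and T_H = 328.71 K, so ΔT = 46.67 K.
COP_Carnot = T_H/ΔT = 328.71/46.67 = 7.044.
The heat pump delivers Q̇_H = COP × Ẇ = 7.044 kW; the resistance heater delivers Ẇ = 1.000 kW.
Extra = (COP − 1)·Ẇ = 6.044 kW.

6.0 kW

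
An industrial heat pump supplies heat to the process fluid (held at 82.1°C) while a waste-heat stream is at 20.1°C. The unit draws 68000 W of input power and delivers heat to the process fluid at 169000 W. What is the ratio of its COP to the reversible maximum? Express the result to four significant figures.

0.4337

COP_actual = Q̇_H/Ẇ = 169000/68000 = 2.485.
In absolute terms T_C = 293.25 K and T_H = 355.25 K, so ΔT = 62.00 K.
COP_Carnot = T_H/ΔT = 355.25/62.00 = 5.730.
η_II = COP_actual/COP_Carnot = 2.485/5.730 = 0.4337.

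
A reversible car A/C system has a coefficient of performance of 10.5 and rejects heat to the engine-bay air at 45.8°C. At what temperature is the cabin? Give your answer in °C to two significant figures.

18 °C

For a Carnot refrigerator COP_R = T_C/(T_H − T_C), so T_C = COP·T_H/(1 + COP).
With T_H = 318.95 K, T_C = 10.5 × 318.95/11.50 = 291.22 K.
Converting, 291.22 K = 18.07°C.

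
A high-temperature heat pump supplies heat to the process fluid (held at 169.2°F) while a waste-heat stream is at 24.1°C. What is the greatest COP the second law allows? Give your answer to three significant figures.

6.70

In absolute terms T_C = 297.25 K and T_H = 349.37 K, so ΔT = 52.12 K.
For a reversible cycle, COP_Carnot = T_H/ΔT = 349.37/52.12 = 6.703.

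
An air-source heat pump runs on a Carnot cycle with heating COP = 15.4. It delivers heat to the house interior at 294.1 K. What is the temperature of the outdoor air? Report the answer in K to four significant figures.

275.0 K

COP_HP = T_H/(T_H − T_C) gives T_H − T_C = T_H/COP.
With T_H = 294.10 K, T_C = 294.10 × (1 − 1/15.4) = 275.00 K.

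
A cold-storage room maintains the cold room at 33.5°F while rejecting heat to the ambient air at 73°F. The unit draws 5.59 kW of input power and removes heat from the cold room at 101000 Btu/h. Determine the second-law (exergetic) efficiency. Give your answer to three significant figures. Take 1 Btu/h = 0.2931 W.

0.424

Converting, Q̇_C = 101000 Btu/h = 29.60 kW, so COP_actual = Q̇_C/Ẇ = 29.60/5.590 = 5.296.
In absolute terms T_C = 273.98 K and T_H = 295.93 K, so ΔT = 21.94 K.
COP_Carnot = T_C/ΔT = 273.98/21.94 = 12.49.
η_II = COP_actual/COP_Carnot = 5.296/12.49 = 0.4242.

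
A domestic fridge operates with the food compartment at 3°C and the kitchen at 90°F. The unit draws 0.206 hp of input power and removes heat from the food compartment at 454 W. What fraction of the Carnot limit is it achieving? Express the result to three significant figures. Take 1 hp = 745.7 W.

Converting, Q̇_C = 454.0 W = 0.6088 hp, so COP_actual = Q̇_C/Ẇ = 0.6088/0.2060 = 2.955.
In absolute terms T_C = 276.15 K and T_H = 305.37 K, so ΔT = 29.22 K.
COP_Carnot = T_C/ΔT = 276.15/29.22 = 9.450.
η_II = COP_actual/COP_Carnot = 2.955/9.450 = 0.3127.

0.313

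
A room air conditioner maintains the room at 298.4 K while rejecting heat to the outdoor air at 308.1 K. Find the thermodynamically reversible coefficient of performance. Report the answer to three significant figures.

The reservoir spacing is ΔT = 308.1 − 298.4 = 9.700 K.
For a reversible cycle, COP_Carnot = T_C/ΔT = 298.40/9.700 = 30.76.

30.8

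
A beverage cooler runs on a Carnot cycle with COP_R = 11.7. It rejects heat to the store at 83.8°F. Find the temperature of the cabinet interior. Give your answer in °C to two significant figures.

5.0 °C

For a Carnot refrigerator COP_R = T_C/(T_H − T_C), so T_C = COP·T_H/(1 + COP).
With T_H = 301.93 K, T_C = 11.7 × 301.93/12.70 = 278.15 K.
Converting, 278.15 K = 5.00°C.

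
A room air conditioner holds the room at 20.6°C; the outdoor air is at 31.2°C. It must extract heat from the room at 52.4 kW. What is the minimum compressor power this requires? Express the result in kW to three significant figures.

In absolute terms T_C = 293.75 K and T_H = 304.35 K, so ΔT = 10.60 K.
COP_Carnot = T_C/ΔT = 293.75/10.60 = 27.71.
Ẇ_min = Q̇/COP_Carnot = 52.40/27.71 = 1.891 kW.

1.89 kW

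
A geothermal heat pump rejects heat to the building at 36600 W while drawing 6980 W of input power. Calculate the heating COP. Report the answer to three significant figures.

The first law gives Q̇_H = Q̇_C + Ẇ, so the three rates are Q̇_C = 29620, Q̇_H = 36600, Ẇ = 6980 W.
COP_HP = Q̇_H/Ẇ = 36600/6980 = 5.244.

5.24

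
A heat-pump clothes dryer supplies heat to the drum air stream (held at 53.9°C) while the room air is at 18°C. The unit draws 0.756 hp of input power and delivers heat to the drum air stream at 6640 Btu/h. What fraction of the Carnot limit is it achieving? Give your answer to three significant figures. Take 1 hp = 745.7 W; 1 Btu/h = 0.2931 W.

0.379

Converting, Q̇_H = 6640 Btu/h = 2.610 hp, so COP_actual = Q̇_H/Ẇ = 2.610/0.7560 = 3.452.
In absolute terms T_C = 291.15 K and T_H = 327.05 K, so ΔT = 35.90 K.
COP_Carnot = T_H/ΔT = 327.05/35.90 = 9.110.
η_II = COP_actual/COP_Carnot = 3.452/9.110 = 0.3789.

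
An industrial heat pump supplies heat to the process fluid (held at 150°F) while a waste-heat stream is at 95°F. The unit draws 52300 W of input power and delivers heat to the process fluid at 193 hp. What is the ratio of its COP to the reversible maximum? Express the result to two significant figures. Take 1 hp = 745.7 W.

0.25

Converting, Q̇_H = 193.0 hp = 143900 W, so COP_actual = Q̇_H/Ẇ = 143900/52300 = 2.752.
In absolute terms T_C = 308.15 K and T_H = 338.71 K, so ΔT = 30.56 K.
COP_Carnot = T_H/ΔT = 338.71/30.56 = 11.08.
η_II = COP_actual/COP_Carnot = 2.752/11.08 = 0.2482.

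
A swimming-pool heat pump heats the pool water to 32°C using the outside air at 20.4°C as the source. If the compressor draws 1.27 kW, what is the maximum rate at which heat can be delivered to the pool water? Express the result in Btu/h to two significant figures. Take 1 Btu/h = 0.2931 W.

In absolute terms T_C = 293.55 K and T_H = 305.15 K, so ΔT = 11.60 K.
COP_Carnot = T_H/ΔT = 305.15/11.60 = 26.31.
Q̇_max = COP_Carnot × Ẇ = 26.31 × 1.270 kW = 33.41 kW = 114000 Btu/h.

110000 Btu/h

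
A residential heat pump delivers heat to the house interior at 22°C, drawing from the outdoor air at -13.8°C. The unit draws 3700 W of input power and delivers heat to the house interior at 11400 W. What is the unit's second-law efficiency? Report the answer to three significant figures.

0.374

COP_actual = Q̇_H/Ẇ = 11400/3700 = 3.081.
In absolute terms T_C = 259.35 K and T_H = 295.15 K, so ΔT = 35.80 K.
COP_Carnot = T_H/ΔT = 295.15/35.80 = 8.244.
η_II = COP_actual/COP_Carnot = 3.081/8.244 = 0.3737.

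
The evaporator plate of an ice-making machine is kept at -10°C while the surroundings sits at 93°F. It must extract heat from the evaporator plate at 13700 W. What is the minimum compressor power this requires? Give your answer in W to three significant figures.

2280 W

In absolute terms T_C = 263.15 K and T_H = 307.04 K, so ΔT = 43.89 K.
COP_Carnot = T_C/ΔT = 263.15/43.89 = 5.996.
Ẇ_min = Q̇/COP_Carnot = 13700/5.996 = 2285 W.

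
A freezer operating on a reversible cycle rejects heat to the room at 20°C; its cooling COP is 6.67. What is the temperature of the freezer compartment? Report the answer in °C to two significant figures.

-18 °C

For a Carnot refrigerator COP_R = T_C/(T_H − T_C), so T_C = COP·T_H/(1 + COP).
With T_H = 293.15 K, T_C = 6.67 × 293.15/7.670 = 254.93 K.
Converting, 254.93 K = -18.22°C.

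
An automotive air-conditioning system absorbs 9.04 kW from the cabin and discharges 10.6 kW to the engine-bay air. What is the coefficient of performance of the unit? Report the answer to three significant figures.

5.79

The first law gives Q̇_H = Q̇_C + Ẇ, so the three rates are Q̇_C = 9.040, Q̇_H = 10.60, Ẇ = 1.560 kW.
COP_R = Q̇_C/Ẇ = 9.040/1.560 = 5.795.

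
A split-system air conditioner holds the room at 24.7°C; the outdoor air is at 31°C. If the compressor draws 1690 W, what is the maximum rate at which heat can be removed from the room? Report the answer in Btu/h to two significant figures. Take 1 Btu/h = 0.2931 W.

In absolute terms T_C = 297.85 K and T_H = 304.15 K, so ΔT = 6.300 K.
COP_Carnot = T_C/ΔT = 297.85/6.300 = 47.28.
Q̇_max = COP_Carnot × Ẇ = 47.28 × 1690 W = 79900 W = 272600 Btu/h.

270000 Btu/h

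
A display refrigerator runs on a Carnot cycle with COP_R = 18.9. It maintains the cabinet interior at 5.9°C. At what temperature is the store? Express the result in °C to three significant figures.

COP_R = T_C/(T_H − T_C) gives T_H − T_C = T_C/COP.
With T_C = 279.05 K, T_H = 279.05 × (1 + 1/18.9) = 293.81 K.
Converting, 293.81 K = 20.66°C.

20.7 °C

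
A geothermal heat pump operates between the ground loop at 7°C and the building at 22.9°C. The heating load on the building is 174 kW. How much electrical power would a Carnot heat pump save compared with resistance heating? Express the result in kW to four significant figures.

In absolute terms T_C = 280.15 K and T_H = 296.05 K, so ΔT = 15.90 K.
COP_Carnot = T_H/ΔT = 296.05/15.90 = 18.62.
Resistance heating needs Ẇ_res = Q̇_H = 174.0 kW; the reversible heat pump needs only Ẇ_hp = Q̇_H/COP = 9.345 kW.
Saving = 174.0 − 9.345 = 164.7 kW.

164.7 kW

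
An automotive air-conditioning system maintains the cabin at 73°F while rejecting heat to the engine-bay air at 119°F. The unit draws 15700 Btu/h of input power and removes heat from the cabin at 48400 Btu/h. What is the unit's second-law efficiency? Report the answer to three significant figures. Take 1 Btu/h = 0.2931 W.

COP_actual = Q̇_C/Ẇ = 48400/15700 = 3.083.
In absolute terms T_C = 295.93 K and T_H = 321.48 K, so ΔT = 25.56 K.
COP_Carnot = T_C/ΔT = 295.93/25.56 = 11.58.
η_II = COP_actual/COP_Carnot = 3.083/11.58 = 0.2662.

0.266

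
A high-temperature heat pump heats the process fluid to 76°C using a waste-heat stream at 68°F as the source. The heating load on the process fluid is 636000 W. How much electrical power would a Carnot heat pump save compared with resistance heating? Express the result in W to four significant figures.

534000 W

In absolute terms T_C = 293.15 K and T_H = 349.15 K, so ΔT = 56.00 K.
COP_Carnot = T_H/ΔT = 349.15/56.00 = 6.235.
Resistance heating needs Ẇ_res = Q̇_H = 636000 W; the reversible heat pump needs only Ẇ_hp = Q̇_H/COP = 102000 W.
Saving = 636000 − 102000 = 534000 W.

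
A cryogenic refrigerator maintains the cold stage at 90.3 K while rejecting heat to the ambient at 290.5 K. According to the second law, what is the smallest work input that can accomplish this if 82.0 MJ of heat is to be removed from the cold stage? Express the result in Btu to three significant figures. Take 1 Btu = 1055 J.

The reservoir spacing is ΔT = 290.5 − 90.3 = 200.2 K.
The reversible limit is COP_R = T_C/ΔT = 0.4510, so W_min = Q_C/COP = Q_C·ΔT/T_C.
W_min = 82.00 × 200.2/90.30 = 181.8 MJ = 172300 Btu.

172000 Btu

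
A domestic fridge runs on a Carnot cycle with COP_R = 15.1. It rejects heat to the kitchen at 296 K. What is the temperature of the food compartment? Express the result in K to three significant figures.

For a Carnot refrigerator COP_R = T_C/(T_H − T_C), so T_C = COP·T_H/(1 + COP).
With T_H = 296.00 K, T_C = 15.1 × 296.00/16.10 = 277.61 K.

278 K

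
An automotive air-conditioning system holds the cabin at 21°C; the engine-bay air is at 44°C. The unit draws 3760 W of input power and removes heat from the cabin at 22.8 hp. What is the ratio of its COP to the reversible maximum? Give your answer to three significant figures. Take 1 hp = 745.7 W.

Converting, Q̇_C = 22.80 hp = 17000 W, so COP_actual = Q̇_C/Ẇ = 17000/3760 = 4.522.
In absolute terms T_C = 294.15 K and T_H = 317.15 K, so ΔT = 23.00 K.
COP_Carnot = T_C/ΔT = 294.15/23.00 = 12.79.
η_II = COP_actual/COP_Carnot = 4.522/12.79 = 0.3536.

0.354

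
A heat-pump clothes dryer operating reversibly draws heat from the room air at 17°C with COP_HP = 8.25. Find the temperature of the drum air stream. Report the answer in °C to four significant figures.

COP_HP = T_H/(T_H − T_C) rearranges to T_H = COP·T_C/(COP − 1).
With T_C = 290.15 K, T_H = 8.25 × 290.15/7.250 = 330.17 K.
Converting, 330.17 K = 57.02°C.

57.02 °C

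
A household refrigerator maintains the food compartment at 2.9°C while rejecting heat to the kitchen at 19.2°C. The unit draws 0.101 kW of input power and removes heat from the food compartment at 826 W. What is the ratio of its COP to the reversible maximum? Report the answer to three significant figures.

Converting, Q̇_C = 826.0 W = 0.8260 kW, so COP_actual = Q̇_C/Ẇ = 0.8260/0.1010 = 8.178.
In absolute terms T_C = 276.05 K and T_H = 292.35 K, so ΔT = 16.30 K.
COP_Carnot = T_C/ΔT = 276.05/16.30 = 16.94.
η_II = COP_actual/COP_Carnot = 8.178/16.94 = 0.4829.

0.483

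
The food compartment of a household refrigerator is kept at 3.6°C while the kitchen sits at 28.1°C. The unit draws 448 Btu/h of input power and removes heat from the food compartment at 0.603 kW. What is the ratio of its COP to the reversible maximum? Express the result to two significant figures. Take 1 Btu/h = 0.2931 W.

Converting, Q̇_C = 0.6030 kW = 2057 Btu/h, so COP_actual = Q̇_C/Ẇ = 2057/448.0 = 4.592.
In absolute terms T_C = 276.75 K and T_H = 301.25 K, so ΔT = 24.50 K.
COP_Carnot = T_C/ΔT = 276.75/24.50 = 11.30.
η_II = COP_actual/COP_Carnot = 4.592/11.30 = 0.4065.

0.41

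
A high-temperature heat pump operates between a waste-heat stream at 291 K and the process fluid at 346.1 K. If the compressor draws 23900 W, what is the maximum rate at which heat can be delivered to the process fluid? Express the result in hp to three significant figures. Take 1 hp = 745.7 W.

The reservoir spacing is ΔT = 346.1 − 291 = 55.10 K.
COP_Carnot = T_H/ΔT = 346.10/55.10 = 6.281.
Q̇_max = COP_Carnot × Ẇ = 6.281 × 23900 W = 150100 W = 201.3 hp.

201 hp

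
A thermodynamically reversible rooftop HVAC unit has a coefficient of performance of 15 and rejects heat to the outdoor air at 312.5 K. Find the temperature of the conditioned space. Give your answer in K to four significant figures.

293.0 K

For a Carnot refrigerator COP_R = T_C/(T_H − T_C), so T_C = COP·T_H/(1 + COP).
With T_H = 312.50 K, T_C = 15 × 312.50/16.00 = 292.97 K.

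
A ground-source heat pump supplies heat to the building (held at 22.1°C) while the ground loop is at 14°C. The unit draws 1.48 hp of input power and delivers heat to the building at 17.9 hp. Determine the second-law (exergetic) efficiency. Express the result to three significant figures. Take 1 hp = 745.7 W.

0.332

COP_actual = Q̇_H/Ẇ = 17.90/1.480 = 12.09.
In absolute terms T_C = 287.15 K and T_H = 295.25 K, so ΔT = 8.100 K.
COP_Carnot = T_H/ΔT = 295.25/8.100 = 36.45.
η_II = COP_actual/COP_Carnot = 12.09/36.45 = 0.3318.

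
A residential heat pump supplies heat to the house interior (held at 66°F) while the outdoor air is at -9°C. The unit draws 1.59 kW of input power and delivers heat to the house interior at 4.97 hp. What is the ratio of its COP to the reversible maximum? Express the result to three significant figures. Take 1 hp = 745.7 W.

0.223

Converting, Q̇_H = 4.970 hp = 3.706 kW, so COP_actual = Q̇_H/Ẇ = 3.706/1.590 = 2.331.
In absolute terms T_C = 264.15 K and T_H = 292.04 K, so ΔT = 27.89 K.
COP_Carnot = T_H/ΔT = 292.04/27.89 = 10.47.
η_II = COP_actual/COP_Carnot = 2.331/10.47 = 0.2226.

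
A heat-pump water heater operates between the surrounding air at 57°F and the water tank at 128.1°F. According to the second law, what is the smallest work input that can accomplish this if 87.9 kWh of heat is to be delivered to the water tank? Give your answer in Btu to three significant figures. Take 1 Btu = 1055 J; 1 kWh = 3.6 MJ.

In absolute terms T_C = 287.04 K and T_H = 326.54 K, so ΔT = 39.50 K.
The reversible limit is COP_HP = T_H/ΔT = 8.267, so W_min = Q_H/COP = Q_H·ΔT/T_H.
W_min = 87.90 × 39.50/326.54 = 10.63 kWh = 36280 Btu.

36300 Btu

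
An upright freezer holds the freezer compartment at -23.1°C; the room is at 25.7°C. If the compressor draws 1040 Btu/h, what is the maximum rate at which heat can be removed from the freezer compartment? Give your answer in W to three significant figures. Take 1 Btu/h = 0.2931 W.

1560 W

In absolute terms T_C = 250.05 K and T_H = 298.85 K, so ΔT = 48.80 K.
COP_Carnot = T_C/ΔT = 250.05/48.80 = 5.124.
Q̇_max = COP_Carnot × Ẇ = 5.124 × 1040 Btu/h = 5329 Btu/h = 1562 W.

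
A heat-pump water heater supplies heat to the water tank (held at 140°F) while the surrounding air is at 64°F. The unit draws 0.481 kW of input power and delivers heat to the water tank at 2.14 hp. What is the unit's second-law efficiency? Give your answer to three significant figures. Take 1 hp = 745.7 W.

Converting, Q̇_H = 2.140 hp = 1.596 kW, so COP_actual = Q̇_H/Ẇ = 1.596/0.4810 = 3.318.
In absolute terms T_C = 290.93 K and T_H = 333.15 K, so ΔT = 42.22 K.
COP_Carnot = T_H/ΔT = 333.15/42.22 = 7.890.
η_II = COP_actual/COP_Carnot = 3.318/7.890 = 0.4205.

0.420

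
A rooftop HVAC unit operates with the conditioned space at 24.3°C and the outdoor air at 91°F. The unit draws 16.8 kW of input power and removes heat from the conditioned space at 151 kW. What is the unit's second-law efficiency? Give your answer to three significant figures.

COP_actual = Q̇_C/Ẇ = 151.0/16.80 = 8.988.
In absolute terms T_C = 297.45 K and T_H = 305.93 K, so ΔT = 8.478 K.
COP_Carnot = T_C/ΔT = 297.45/8.478 = 35.09.
η_II = COP_actual/COP_Carnot = 8.988/35.09 = 0.2562.

0.256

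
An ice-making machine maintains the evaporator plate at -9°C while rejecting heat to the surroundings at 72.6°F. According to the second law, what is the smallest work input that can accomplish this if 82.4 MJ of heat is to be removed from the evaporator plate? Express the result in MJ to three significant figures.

In absolute terms T_C = 264.15 K and T_H = 295.71 K, so ΔT = 31.56 K.
The reversible limit is COP_R = T_C/ΔT = 8.371, so W_min = Q_C/COP = Q_C·ΔT/T_C.
W_min = 82.40 × 31.56/264.15 = 9.844 MJ.

9.84 MJ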